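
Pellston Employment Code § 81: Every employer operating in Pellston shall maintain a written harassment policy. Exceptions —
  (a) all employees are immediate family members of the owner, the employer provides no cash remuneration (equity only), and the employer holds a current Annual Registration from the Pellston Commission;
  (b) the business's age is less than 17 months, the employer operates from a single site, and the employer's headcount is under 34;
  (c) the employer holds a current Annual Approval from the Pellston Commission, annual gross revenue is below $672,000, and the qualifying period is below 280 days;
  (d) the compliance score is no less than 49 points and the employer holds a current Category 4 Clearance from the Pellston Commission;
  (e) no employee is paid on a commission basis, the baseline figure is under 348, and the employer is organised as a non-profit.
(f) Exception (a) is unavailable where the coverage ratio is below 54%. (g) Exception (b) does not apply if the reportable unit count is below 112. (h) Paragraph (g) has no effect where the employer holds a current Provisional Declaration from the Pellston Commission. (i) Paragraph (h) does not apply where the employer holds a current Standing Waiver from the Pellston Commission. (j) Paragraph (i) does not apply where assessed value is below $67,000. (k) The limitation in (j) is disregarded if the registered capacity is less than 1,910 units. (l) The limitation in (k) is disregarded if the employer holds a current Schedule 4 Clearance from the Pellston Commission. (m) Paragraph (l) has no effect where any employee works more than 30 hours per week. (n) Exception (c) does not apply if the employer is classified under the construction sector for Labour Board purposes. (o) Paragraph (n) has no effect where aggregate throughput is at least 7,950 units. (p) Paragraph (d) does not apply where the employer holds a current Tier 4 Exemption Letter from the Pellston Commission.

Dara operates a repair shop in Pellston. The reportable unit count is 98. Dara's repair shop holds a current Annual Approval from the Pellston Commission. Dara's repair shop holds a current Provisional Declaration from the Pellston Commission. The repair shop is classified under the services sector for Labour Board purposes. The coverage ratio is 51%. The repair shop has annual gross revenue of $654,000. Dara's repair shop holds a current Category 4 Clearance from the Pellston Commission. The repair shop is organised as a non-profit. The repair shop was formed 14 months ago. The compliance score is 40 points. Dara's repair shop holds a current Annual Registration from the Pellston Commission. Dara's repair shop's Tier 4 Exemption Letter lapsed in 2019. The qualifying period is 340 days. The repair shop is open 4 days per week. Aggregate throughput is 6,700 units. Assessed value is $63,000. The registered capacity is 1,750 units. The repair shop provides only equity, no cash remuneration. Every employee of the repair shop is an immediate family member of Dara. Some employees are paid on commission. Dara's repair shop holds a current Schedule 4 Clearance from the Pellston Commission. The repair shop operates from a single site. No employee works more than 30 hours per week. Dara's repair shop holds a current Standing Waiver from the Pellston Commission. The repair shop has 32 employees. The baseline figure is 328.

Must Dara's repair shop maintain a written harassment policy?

Exception (a) is satisfied on its face — every employee is an immediate family member; remuneration is equity-only; a current Annual Registration is held. But applying paragraph (f): (f) operates against (a): the coverage ratio is 51%, below the 54% limit. (a) is therefore removed.
All of (b)'s requirements are met (the business's age is 14 months, less than the 17 months limit; the employer operates from a single site; the employer's headcount is 32, under the 34 limit). Applying paragraphs (g)–(m): (g) is triggered (the reportable unit count is 98, below the 112 limit), but is displaced by (h): (h) applies — a current Provisional Declaration is held. (i) is engaged (a current Standing Waiver is held), but is itself disapplied by (j): (j) operates against (i): assessed value is $63,000, below the $67,000 limit. (k) is triggered (the registered capacity is 1,750 units, less than the 1,910 units limit), but is itself disapplied by (l): (l) operates against (k): a current Schedule 4 Clearance is held. (m) is not engaged (no employee exceeds 30 hours/week), so (l) stands. So (b) applies.
Exception (c) requires that the qualifying period is below 280 days; but the qualifying period is 340 days, not below 280 days, so (c) is unavailable.
Exception (d) does not apply: the compliance score is 40 points, short of 49 points.
Exception (e) does not apply: some employees are paid on commission.

No — exception (b) applies; Dara's repair shop is not required to maintain a written harassment policy.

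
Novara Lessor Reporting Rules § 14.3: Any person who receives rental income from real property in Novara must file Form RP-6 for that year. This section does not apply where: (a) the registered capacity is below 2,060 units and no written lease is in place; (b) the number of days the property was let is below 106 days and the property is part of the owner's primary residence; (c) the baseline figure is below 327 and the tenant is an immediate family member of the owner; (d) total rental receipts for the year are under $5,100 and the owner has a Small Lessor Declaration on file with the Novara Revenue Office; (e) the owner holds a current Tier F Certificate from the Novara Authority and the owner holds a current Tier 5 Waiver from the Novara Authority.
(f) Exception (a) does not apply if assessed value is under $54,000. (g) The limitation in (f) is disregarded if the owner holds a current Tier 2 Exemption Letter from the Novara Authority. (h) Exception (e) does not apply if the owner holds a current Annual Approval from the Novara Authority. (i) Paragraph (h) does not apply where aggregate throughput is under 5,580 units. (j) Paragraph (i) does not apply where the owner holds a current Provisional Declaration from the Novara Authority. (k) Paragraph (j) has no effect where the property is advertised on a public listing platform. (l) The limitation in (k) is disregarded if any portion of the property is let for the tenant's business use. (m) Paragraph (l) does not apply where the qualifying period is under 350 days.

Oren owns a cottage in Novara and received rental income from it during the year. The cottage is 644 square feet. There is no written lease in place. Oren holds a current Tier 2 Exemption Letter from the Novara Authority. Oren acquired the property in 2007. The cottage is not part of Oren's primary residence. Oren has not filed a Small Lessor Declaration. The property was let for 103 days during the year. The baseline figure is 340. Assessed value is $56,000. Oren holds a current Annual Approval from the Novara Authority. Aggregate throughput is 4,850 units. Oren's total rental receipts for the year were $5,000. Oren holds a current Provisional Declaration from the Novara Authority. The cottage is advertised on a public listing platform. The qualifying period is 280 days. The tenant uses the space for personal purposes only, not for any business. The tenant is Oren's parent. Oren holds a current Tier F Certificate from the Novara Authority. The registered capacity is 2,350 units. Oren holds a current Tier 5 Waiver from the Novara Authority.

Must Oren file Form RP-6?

No — exception (e) applies; Oren is not required to file Form RP-6.

Exception (a) fails — the registered capacity is 2,350 units, not below 2,060 units.
Exception (b) fails — the cottage is not part of the primary residence.
Exception (c) fails — the baseline figure is 340, not below 327.
Exception (d) does not apply: no Small Lessor Declaration is on file.
All of (e)'s requirements are met (a current Tier F Certificate is held; a current Tier 5 Waiver is held). Under paragraphs (h)–(m): (h) applies (a current Annual Approval is held), but is displaced by (i): (i) is engaged — aggregate throughput is 4,850 units, under the 5,580 units limit. (j) operates (a current Provisional Declaration is held), but is set aside by (k): (k) is triggered — the property is publicly advertised. (l), which would lift (k), does not operate here — the space is used for personal purposes only. Exception (e) stands.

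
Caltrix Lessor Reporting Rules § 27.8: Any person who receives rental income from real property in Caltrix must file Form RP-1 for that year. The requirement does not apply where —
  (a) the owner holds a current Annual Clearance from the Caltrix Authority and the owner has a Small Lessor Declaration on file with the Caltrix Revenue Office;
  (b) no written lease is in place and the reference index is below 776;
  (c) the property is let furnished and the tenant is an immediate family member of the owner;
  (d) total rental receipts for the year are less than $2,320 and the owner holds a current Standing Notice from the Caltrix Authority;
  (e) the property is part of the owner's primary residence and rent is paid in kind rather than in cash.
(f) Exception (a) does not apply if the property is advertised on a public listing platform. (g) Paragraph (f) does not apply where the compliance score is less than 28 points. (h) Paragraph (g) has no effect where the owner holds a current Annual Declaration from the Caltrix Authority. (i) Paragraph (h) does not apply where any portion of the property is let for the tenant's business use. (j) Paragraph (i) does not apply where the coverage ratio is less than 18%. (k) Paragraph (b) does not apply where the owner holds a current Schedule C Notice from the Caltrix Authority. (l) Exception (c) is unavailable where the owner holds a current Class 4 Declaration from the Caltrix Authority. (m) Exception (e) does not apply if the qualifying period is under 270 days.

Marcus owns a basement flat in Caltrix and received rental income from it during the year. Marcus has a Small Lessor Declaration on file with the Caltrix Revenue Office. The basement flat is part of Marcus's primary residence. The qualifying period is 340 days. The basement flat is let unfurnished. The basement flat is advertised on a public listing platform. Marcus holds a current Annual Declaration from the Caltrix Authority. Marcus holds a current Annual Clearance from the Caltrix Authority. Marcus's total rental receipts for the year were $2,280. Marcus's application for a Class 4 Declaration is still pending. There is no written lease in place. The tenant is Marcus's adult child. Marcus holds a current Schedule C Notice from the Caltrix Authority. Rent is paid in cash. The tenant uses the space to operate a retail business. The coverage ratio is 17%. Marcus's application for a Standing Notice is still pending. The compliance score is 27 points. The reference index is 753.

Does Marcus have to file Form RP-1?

Exception (a) is satisfied on its face — a current Annual Clearance is held; a Small Lessor Declaration is on file. However, paragraphs (f)–(j) must be considered: (f) operates against (a): the property is publicly advertised. (g) operates (the compliance score is 27 points, less than the 28 points limit), but yields to (h): (h) operates — a current Annual Declaration is held. (i) would limit (h) — the space is let for business use — but (j) sets (i) aside: (j) applies — the coverage ratio is 17%, less than the 18% limit. (a) is therefore removed.
All of (b)'s requirements are met (there is no written lease; the reference index is 753, below the 776 limit). But: (k) is engaged — a current Schedule C Notice is held. So (b) is unavailable.
Exception (c) requires that the property is let furnished; but the property is let unfurnished, so (c) is unavailable.
Exception (d) does not apply: there is no Standing Notice in force.
Exception (e) fails — rent is paid in cash.
None of the exceptions is available; § 27.8 applies in full.

Yes — Marcus must file Form RP-1.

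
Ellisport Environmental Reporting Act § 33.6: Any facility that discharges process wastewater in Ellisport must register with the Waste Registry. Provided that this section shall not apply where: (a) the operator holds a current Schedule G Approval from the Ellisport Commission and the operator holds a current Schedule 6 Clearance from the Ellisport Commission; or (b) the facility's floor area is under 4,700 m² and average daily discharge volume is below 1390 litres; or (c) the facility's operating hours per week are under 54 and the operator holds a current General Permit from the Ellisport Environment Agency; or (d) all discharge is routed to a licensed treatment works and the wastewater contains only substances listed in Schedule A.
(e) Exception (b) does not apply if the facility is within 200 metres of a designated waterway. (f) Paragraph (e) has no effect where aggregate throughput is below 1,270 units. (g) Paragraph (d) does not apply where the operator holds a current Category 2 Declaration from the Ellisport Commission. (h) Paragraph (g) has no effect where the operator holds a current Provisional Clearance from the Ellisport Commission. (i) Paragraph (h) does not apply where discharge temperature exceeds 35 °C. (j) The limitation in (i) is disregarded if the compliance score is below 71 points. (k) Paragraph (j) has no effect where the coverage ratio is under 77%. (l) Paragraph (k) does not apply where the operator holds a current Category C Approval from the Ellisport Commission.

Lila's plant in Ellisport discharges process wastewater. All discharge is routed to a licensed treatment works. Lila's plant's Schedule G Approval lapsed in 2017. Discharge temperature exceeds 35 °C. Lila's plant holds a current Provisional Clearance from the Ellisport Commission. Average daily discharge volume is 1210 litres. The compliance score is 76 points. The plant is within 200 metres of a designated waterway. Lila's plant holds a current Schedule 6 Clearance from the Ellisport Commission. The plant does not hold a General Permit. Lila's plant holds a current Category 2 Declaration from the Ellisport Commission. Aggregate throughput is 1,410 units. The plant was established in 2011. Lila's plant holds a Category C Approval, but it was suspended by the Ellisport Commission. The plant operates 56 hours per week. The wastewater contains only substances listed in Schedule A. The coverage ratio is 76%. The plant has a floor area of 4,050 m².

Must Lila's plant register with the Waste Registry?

Yes — Lila's plant must register with the Waste Registry.

Exception (a) fails — no current Schedule G Approval is held.
All of (b)'s requirements are met (the facility's floor area is 4,050 m², under the 4,700 m² limit; average daily discharge volume is 1210 litres, below the 1390 litres limit). However, paragraphs (e)–(f) must be considered: (e) is triggered — the plant is within 200 m of a designated waterway. (f), which would lift (e), does not operate here — aggregate throughput is 1,410 units, not below 1,270 units. So (b) is unavailable.
Exception (c) does not apply: the facility's operating hours per week are 56, not under 54.
Exception (d): discharge is routed to a licensed treatment works; the wastewater is Schedule-A-only — every condition holds. But: (g) operates against (d): a current Category 2 Declaration is held. (h) is engaged (a current Provisional Clearance is held), but is displaced by (i): (i) applies — discharge temperature exceeds 35 °C. (j) is not triggered (the compliance score is 76 points, not below 71 points), so (i) stands. So (d) is unavailable.
No exception applies. The general rule governs.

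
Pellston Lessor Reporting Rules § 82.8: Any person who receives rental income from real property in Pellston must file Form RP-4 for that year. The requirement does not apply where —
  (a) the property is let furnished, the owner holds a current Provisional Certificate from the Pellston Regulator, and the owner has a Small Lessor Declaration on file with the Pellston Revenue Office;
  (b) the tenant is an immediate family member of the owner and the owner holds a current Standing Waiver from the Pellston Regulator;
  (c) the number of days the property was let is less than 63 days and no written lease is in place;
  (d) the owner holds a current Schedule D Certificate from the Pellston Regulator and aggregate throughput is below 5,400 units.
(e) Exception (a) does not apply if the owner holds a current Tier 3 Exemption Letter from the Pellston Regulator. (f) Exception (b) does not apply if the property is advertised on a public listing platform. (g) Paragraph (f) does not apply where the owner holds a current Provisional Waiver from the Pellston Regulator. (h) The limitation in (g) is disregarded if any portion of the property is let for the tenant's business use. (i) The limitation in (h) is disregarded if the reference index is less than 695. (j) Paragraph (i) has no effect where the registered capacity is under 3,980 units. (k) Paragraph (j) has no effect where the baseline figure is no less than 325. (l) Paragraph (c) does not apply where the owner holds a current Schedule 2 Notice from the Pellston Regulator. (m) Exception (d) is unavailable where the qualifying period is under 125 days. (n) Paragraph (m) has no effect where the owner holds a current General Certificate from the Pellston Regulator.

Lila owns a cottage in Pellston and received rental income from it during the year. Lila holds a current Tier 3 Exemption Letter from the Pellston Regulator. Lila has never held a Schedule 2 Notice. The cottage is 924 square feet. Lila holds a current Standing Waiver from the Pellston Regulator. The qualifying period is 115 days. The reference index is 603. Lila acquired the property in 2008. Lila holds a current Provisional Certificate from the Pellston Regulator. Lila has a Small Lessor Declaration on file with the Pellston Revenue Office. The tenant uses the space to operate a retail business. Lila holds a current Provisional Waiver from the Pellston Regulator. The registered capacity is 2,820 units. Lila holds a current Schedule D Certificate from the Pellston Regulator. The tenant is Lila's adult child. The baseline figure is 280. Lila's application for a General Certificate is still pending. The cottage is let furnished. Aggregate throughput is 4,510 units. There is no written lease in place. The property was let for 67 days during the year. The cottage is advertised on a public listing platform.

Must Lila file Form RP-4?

Yes — Lila must file Form RP-4.

Exception (a): the property is let furnished; a current Provisional Certificate is held; a Small Lessor Declaration is on file — every condition holds. But applying paragraph (e): (e) operates against (a): a current Tier 3 Exemption Letter is held. (a) is therefore removed.
Exception (b): the tenant is an immediate family member; a current Standing Waiver is held — every condition holds. But applying paragraphs (f)–(k): (f) is engaged — the property is publicly advertised. (g) would limit (f) — a current Provisional Waiver is held — but (h) sets (g) aside: (h) operates against (g): the space is let for business use. (i) applies (the reference index is 603, less than the 695 limit), but is overridden by (j): (j) is triggered — the registered capacity is 2,820 units, under the 3,980 units limit. (k), which would lift (j), does not operate here — the baseline figure is 280, short of 325. Exception (b) does not apply.
Exception (c) fails — the number of days the property was let is 67 days, not less than 63 days.
All of (d)'s requirements are met (a current Schedule D Certificate is held; aggregate throughput is 4,510 units, below the 5,400 units limit). However, paragraphs (m)–(n) must be considered: (m) operates against (d): the qualifying period is 115 days, under the 125 days limit. (n), which would lift (m), does not operate here — no current General Certificate is held. (d) is therefore removed.
Every exception is unavailable, so the rule governs.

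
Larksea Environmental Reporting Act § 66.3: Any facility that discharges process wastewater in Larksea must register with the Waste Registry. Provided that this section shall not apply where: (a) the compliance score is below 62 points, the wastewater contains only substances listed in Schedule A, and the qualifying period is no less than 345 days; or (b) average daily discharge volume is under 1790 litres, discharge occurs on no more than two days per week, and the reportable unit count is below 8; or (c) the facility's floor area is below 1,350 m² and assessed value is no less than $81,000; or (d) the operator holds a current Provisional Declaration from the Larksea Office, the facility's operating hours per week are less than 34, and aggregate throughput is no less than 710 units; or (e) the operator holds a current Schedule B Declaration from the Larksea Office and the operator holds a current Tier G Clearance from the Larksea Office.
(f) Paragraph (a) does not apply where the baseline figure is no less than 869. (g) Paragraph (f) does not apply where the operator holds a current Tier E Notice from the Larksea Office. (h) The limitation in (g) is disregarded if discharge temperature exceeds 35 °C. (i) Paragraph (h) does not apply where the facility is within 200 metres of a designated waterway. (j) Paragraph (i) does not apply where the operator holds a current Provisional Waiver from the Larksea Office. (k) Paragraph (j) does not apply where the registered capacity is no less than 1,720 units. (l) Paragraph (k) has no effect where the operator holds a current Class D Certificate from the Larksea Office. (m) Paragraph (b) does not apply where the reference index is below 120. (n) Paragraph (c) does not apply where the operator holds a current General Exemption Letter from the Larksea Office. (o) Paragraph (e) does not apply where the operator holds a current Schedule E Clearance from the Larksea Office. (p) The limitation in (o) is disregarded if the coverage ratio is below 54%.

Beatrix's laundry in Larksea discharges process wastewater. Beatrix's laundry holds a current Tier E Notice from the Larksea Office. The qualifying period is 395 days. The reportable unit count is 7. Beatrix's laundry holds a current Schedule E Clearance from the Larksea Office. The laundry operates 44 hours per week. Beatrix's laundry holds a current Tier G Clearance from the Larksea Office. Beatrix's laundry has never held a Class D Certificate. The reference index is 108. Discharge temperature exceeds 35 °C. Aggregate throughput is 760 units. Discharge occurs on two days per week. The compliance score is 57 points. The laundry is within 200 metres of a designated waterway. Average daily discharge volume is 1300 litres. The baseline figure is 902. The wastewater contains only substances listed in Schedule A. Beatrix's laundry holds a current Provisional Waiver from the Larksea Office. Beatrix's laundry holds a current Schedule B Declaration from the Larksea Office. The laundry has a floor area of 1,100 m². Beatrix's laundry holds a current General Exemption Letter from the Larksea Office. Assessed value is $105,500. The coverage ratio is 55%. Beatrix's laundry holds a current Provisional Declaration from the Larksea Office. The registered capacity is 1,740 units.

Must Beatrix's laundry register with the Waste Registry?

Exception (a): the compliance score is 57 points, below the 62 points limit; the wastewater is Schedule-A-only; the qualifying period is 395 days, meeting the 345 days threshold — every condition holds. Applying paragraphs (f)–(l): (f) would limit (a) — the baseline figure is 902, meeting the 869 threshold — but (g) sets (f) aside: (g) applies — a current Tier E Notice is held. (h) is triggered (discharge temperature exceeds 35 °C), but is displaced by (i): (i) operates against (h): the laundry is within 200 m of a designated waterway. (j) would limit (i) — a current Provisional Waiver is held — but (k) sets (j) aside: (k) is engaged — the registered capacity is 1,740 units, meeting the 1,720 units threshold. (l) is inapplicable (the Class D Certificate is not current), so (k) stands. So (a) applies.
All of (b)'s requirements are met (average daily discharge volume is 1300 litres, under the 1790 litres limit; discharge occurs on no more than two days per week; the reportable unit count is 7, below the 8 limit). However, paragraph (m) must be considered: (m) operates against (b): the reference index is 108, below the 120 limit. Exception (b) does not apply.
Exception (c) is satisfied on its face — the facility's floor area is 1,100 m², below the 1,350 m² limit; assessed value is $105,500, meeting the $81,000 threshold. Turning to paragraph (n): (n) is triggered — a current General Exemption Letter is held. Exception (c) does not apply.
Exception (d) fails — the facility's operating hours per week are 44, not less than 34.
Exception (e): a current Schedule B Declaration is held; a current Tier G Clearance is held — every condition holds. But applying paragraphs (o)–(p): (o) operates against (e): a current Schedule E Clearance is held. (p) is inapplicable (the coverage ratio is 55%, not below 54%), so (o) stands. So (e) is unavailable.

No — exception (a) applies; Beatrix's laundry is not required to register with the Waste Registry.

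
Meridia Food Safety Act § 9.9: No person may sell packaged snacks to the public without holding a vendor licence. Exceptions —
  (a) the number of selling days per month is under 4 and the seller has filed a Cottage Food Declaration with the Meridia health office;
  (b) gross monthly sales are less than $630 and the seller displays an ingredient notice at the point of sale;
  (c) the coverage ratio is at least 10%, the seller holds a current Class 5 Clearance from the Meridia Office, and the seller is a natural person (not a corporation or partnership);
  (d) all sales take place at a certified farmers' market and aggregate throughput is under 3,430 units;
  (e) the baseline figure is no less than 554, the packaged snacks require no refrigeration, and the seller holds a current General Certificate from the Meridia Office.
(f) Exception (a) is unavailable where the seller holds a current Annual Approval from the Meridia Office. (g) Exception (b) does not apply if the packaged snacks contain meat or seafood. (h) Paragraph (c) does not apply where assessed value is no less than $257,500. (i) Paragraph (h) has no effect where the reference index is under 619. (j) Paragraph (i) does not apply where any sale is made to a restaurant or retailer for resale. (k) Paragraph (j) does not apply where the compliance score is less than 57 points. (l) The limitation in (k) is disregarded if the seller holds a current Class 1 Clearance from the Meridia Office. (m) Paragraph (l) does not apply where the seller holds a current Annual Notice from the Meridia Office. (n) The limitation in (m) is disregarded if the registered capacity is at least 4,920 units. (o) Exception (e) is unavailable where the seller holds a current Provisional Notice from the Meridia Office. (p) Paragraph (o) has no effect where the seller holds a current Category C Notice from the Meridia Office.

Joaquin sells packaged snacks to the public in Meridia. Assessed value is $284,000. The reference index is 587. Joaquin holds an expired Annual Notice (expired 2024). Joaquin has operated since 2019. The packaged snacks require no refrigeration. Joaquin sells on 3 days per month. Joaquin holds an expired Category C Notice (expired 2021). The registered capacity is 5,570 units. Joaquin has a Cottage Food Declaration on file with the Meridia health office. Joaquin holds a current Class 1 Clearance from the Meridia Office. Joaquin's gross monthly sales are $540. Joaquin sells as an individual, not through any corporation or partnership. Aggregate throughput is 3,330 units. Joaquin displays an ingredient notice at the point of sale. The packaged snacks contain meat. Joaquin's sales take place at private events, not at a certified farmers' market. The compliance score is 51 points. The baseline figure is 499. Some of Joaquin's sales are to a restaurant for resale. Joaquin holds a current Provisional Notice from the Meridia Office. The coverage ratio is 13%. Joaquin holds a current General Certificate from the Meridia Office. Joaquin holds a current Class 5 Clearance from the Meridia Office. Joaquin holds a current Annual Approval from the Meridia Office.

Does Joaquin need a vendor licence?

Yes — Joaquin must hold a vendor licence.

Exception (a) is satisfied on its face — the number of selling days per month is 3, under the 4 limit; a Cottage Food Declaration is on file. Turning to paragraph (f): (f) operates against (a): a current Annual Approval is held. So (a) is unavailable.
Exception (b)'s conditions are all satisfied: gross monthly sales are $540, less than the $630 limit; an ingredient notice is displayed. Turning to paragraph (g): (g) operates against (b): the packaged snacks contain meat. (b) is therefore removed.
Exception (c): the coverage ratio is 13%, meeting the 10% threshold; a current Class 5 Clearance is held; the seller is a natural person — every condition holds. But: (h) is engaged — assessed value is $284,000, meeting the $257,500 threshold. (i) would limit (h) — the reference index is 587, under the 619 limit — but (j) sets (i) aside: (j) operates — some sales are to a restaurant for resale. (k) would limit (j) — the compliance score is 51 points, less than the 57 points limit — but (l) sets (k) aside: (l) is triggered — a current Class 1 Clearance is held. (m) is not triggered (there is no Annual Notice in force), so (l) stands. (c) is therefore removed.
Exception (d) fails — sales are at private events, not a certified farmers' market.
Exception (e) does not apply: the baseline figure is 499, short of 554.
None of the exceptions is available; § 9.9 applies in full.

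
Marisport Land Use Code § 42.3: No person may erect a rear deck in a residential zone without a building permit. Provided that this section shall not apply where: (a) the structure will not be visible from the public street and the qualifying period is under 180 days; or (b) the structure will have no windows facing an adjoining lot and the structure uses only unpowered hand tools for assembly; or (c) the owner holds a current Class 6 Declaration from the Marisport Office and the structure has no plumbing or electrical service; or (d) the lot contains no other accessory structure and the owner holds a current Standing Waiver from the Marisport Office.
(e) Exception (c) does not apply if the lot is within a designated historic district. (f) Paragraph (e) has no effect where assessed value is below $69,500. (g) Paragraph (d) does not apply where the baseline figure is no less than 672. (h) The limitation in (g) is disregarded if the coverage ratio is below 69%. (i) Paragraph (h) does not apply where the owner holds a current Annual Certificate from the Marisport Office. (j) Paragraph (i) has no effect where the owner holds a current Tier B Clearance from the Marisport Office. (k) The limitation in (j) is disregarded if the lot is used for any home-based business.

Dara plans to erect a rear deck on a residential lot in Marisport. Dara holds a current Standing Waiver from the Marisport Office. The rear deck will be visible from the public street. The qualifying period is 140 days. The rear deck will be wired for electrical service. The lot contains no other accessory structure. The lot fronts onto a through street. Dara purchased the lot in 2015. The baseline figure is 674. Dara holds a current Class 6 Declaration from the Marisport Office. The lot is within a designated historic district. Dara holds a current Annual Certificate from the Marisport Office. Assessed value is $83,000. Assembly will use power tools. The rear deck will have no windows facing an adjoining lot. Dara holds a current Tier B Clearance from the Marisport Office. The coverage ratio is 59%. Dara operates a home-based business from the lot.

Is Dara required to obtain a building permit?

Exception (a) fails — the structure will be visible from the street.
Exception (b) does not apply: assembly uses power tools.
Exception (c) fails — electrical service is planned.
Exception (d)'s conditions are all satisfied: the lot has no other accessory structure; a current Standing Waiver is held. However, paragraphs (g)–(k) must be considered: (g) operates against (d): the baseline figure is 674, meeting the 672 threshold. (h) is engaged (the coverage ratio is 59%, below the 69% limit), but is overridden by (i): (i) applies — a current Annual Certificate is held. (j) is triggered (a current Tier B Clearance is held), but yields to (k): (k) is engaged — a home-based business operates on the lot. So (d) is unavailable.
Every exception is unavailable, so the rule governs.

Yes — Dara must obtain a building permit.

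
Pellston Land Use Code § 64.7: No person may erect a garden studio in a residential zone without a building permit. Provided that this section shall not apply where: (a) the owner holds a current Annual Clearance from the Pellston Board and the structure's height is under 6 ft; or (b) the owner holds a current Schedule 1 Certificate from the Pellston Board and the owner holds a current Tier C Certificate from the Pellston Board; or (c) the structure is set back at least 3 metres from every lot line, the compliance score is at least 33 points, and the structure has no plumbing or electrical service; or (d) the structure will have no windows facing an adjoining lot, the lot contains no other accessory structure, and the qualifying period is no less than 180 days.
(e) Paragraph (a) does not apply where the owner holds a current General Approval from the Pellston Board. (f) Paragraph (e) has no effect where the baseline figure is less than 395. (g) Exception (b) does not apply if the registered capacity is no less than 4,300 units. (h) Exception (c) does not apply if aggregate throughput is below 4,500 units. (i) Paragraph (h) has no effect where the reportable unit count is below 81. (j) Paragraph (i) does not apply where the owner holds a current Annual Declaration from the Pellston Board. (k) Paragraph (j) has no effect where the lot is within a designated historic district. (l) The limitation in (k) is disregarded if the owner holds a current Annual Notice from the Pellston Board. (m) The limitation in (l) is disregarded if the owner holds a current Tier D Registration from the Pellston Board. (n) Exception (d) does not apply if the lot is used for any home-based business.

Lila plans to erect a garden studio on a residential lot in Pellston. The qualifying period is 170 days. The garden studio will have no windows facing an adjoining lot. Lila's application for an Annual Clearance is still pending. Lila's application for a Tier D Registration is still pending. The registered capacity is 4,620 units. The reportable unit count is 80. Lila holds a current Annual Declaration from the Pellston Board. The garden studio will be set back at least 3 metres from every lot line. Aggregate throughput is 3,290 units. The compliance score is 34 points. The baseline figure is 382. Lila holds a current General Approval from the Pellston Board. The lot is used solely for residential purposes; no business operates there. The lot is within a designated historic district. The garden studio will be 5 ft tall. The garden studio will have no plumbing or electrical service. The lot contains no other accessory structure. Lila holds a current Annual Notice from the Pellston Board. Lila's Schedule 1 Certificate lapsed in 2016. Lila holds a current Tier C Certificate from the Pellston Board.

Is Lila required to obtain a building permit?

Exception (a) fails — no current Annual Clearance is held.
Exception (b) requires that the owner holds a current Schedule 1 Certificate from the Pellston Board; but there is no Schedule 1 Certificate in force, so (b) is unavailable.
Exception (c)'s conditions are all satisfied: the setback is at least 3 m on every side; the compliance score is 34 points, meeting the 33 points threshold; there is no plumbing or electrical service. But applying paragraphs (h)–(m): (h) operates against (c): aggregate throughput is 3,290 units, below the 4,500 units limit. (i) is engaged (the reportable unit count is 80, below the 81 limit), but is overridden by (j): (j) operates against (i): a current Annual Declaration is held. (k) operates (the lot is in a historic district), but is itself disapplied by (l): (l) is engaged — a current Annual Notice is held. (m) is not engaged (the Tier D Registration is not current), so (l) stands. (c) is therefore removed.
Exception (d) does not apply: the qualifying period is 170 days, short of 180 days.
None of the exceptions is available; § 64.7 applies in full.

Yes — Lila must obtain a building permit.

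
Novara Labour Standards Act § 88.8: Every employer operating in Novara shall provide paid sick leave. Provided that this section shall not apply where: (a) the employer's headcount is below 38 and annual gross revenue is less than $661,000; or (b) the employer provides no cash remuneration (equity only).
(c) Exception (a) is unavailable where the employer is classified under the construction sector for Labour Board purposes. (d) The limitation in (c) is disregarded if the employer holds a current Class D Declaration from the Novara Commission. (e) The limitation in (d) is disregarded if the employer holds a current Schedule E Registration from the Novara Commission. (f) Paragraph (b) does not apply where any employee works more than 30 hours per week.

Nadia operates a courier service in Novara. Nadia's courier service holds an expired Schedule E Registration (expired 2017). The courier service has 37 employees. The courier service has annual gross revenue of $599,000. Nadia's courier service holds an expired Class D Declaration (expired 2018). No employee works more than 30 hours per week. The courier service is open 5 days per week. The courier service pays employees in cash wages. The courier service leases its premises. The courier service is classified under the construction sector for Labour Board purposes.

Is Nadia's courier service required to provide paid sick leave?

Yes — Nadia's courier service must provide paid sick leave.

Exception (a)'s conditions are all satisfied: the employer's headcount is 37, below the 38 limit; annual gross revenue is $599,000, less than the $661,000 limit. But applying paragraphs (c)–(e): (c) operates — the courier service is classified under the construction sector. (d) is not engaged (there is no Class D Declaration in force), so (c) stands. (a) is therefore removed.
Exception (b) fails — employees are paid cash wages.
No exception is made out. Nadia's courier service falls within the general rule.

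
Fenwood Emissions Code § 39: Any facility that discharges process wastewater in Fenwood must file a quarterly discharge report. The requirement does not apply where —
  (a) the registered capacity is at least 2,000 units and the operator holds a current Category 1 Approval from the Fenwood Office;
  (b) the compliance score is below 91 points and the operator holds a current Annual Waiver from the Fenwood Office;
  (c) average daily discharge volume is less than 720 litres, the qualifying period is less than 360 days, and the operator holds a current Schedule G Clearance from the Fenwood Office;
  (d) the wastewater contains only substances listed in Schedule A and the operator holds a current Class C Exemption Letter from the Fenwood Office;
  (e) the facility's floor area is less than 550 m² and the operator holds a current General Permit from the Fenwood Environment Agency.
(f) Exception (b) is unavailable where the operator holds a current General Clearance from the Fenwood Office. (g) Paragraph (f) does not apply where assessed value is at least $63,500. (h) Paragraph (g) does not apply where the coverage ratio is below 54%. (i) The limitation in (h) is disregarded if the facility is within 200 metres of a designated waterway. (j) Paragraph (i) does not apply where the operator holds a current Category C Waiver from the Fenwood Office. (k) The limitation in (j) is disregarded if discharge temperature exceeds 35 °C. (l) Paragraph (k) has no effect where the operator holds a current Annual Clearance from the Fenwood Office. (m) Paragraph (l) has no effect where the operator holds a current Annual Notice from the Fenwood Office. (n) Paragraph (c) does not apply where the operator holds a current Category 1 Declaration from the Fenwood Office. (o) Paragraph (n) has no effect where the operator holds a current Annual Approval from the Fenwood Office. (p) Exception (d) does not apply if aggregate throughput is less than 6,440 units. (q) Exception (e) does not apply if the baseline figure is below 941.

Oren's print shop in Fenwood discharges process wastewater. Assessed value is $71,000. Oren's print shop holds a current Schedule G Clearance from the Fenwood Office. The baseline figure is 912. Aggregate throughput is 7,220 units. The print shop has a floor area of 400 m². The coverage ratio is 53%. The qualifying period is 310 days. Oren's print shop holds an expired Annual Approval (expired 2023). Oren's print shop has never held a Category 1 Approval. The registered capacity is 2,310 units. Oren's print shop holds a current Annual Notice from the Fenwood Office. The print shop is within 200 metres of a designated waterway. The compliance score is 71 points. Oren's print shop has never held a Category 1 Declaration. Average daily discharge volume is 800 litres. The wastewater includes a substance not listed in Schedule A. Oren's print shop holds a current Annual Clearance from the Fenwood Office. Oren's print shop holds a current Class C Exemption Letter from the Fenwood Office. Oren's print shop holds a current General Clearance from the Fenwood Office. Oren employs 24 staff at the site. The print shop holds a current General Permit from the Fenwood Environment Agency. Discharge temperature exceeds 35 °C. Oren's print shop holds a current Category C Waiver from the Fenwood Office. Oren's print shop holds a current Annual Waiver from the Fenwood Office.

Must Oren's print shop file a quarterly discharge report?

No — exception (b) applies; Oren's print shop is not required to file a quarterly discharge report.

Exception (a) does not apply: the Category 1 Approval is not current.
Exception (b): the compliance score is 71 points, below the 91 points limit; a current Annual Waiver is held — every condition holds. As to paragraphs (f)–(m): (f) is engaged (a current General Clearance is held), but is itself disapplied by (g): (g) operates — assessed value is $71,000, meeting the $63,500 threshold. (h) is triggered (the coverage ratio is 53%, below the 54% limit), but is displaced by (i): (i) is triggered — the print shop is within 200 m of a designated waterway. (j) would limit (i) — a current Category C Waiver is held — but (k) sets (j) aside: (k) is triggered — discharge temperature exceeds 35 °C. (l) would limit (k) — a current Annual Clearance is held — but (m) sets (l) aside: (m) operates against (l): a current Annual Notice is held. (b) remains available.
Exception (c) fails — average daily discharge volume is 800 litres, not less than 720 litres.
Exception (d) does not apply: the wastewater includes a non-Schedule-A substance.
Exception (e) is satisfied on its face — the facility's floor area is 400 m², less than the 550 m² limit; a current General Permit is held. However, paragraph (q) must be considered: (q) is triggered — the baseline figure is 912, below the 941 limit. Exception (e) does not apply.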